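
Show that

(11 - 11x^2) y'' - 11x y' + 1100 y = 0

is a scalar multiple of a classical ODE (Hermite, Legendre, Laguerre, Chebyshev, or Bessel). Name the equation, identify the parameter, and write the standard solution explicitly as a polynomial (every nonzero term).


All three coefficients share the factor 11; dividing through by 11 gives  (1 - x^2) y'' - x y' + 100 y = 0.
This matches the Chebyshev equation (1 - x^2) y'' - x y' + n^2 y = 0 (note the -x y' term, not -2x y') with n^2 = 100, so n = 10; the polynomial solution is T_10(x).
With y = sum_k a_k x^k, matching x^k gives (k+2)(k+1) a_{k+2} = (k^2 - n^2) a_k = (k - 10)(k + 10) a_k. The right side vanishes at k = 10, so the series with the parity of 10 terminates at degree 10.
Standard normalization: leading coefficient of T_n is 2^(n-1), so a_10 = 2^9 = 512. Work downward with a_k = (k+1)(k+2) a_{k+2} / ((k - 10)(k + 10)):
  a_8 = (9)(10)(512) / ((8 - 10)(8 + 10)) = 46080/(-36) = -1280
  a_6 = (7)(8)(-1280) / ((6 - 10)(6 + 10)) = -71680/(-64) = 1120
  a_4 = (5)(6)(1120) / ((4 - 10)(4 + 10)) = 33600/(-84) = -400
  a_2 = (3)(4)(-400) / ((2 - 10)(2 + 10)) = -4800/(-96) = 50
  a_0 = (1)(2)(50) / ((0 - 10)(0 + 10)) = 100/(-100) = -1
Hence T_10(x) = 512 x^10 - 1280 x^8 + 1120 x^6 - 400 x^4 + 50 x^2 - 1.

T_10(x); series = 512 x^10 - 1280 x^8 + 1120 x^6 - 400 x^4 + 50 x^2 - 1


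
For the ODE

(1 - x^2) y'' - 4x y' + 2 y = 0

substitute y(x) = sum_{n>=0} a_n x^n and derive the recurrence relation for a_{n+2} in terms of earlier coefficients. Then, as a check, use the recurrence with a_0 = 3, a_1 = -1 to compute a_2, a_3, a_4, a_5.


Substitute y = sum_n a_n x^n.
(1 - 1 x^2) y'' contributes (n+2)(n+1) a_{n+2} - n(n-1) a_n at x^n.
-4 x y'(x) contributes -4 n a_n at x^n.
2 y(x) contributes 2 a_n at x^n.
Matching x^n: (n+2)(n+1) a_{n+2} + (-n(n-1) - 4 n + 2) a_n = 0.
Thus a_{n+2} = (n(n-1) + 4 n - 2) / ((n+1)(n+2)) * a_n.

Check with a_0 = 3, a_1 = -1 (apply the recurrence for n = 0, 1, 2, 3): a_0 = 3, a_1 = -1, a_2 = -3, a_3 = -1/3, a_4 = -2, a_5 = -4/15.

a_(n+2) = (n(n-1) + 4 n - 2) / ((n+1)(n+2)) * a_n; check: a_0 = 3, a_1 = -1, a_2 = -3, a_3 = -1/3, a_4 = -2, a_5 = -4/15


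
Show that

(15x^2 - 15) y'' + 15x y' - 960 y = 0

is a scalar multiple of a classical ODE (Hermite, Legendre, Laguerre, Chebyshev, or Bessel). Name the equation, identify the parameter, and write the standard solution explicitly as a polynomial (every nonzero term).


All three coefficients share the factor -15; dividing through by -15 gives  (1 - x^2) y'' - x y' + 64 y = 0.
This matches the Chebyshev equation (1 - x^2) y'' - x y' + n^2 y = 0 (note the -x y' term, not -2x y') with n^2 = 64, so n = 8; the polynomial solution is T_8(x).
With y = sum_k a_k x^k, matching x^k gives (k+2)(k+1) a_{k+2} = (k^2 - n^2) a_k = (k - 8)(k + 8) a_k. The right side vanishes at k = 8, so the series with the parity of 8 terminates at degree 8.
Standard normalization: leading coefficient of T_n is 2^(n-1), so a_8 = 2^7 = 128. Work downward with a_k = (k+1)(k+2) a_{k+2} / ((k - 8)(k + 8)):
  a_6 = (7)(8)(128) / ((6 - 8)(6 + 8)) = 7168/(-28) = -256
  a_4 = (5)(6)(-256) / ((4 - 8)(4 + 8)) = -7680/(-48) = 160
  a_2 = (3)(4)(160) / ((2 - 8)(2 + 8)) = 1920/(-60) = -32
  a_0 = (1)(2)(-32) / ((0 - 8)(0 + 8)) = -64/(-64) = 1
Hence T_8(x) = 128 x^8 - 256 x^6 + 160 x^4 - 32 x^2 + 1.

T_8(x); series = 128 x^8 - 256 x^6 + 160 x^4 - 32 x^2 + 1


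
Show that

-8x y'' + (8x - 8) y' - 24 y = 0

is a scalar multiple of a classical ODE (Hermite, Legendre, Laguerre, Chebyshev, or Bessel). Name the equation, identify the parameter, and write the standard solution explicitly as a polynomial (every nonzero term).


All three coefficients share the factor -8; dividing through by -8 gives  x y'' + (1 - x) y' + 3 y = 0.
This matches the Laguerre equation x y'' + (1 - x) y' + n y = 0 with n = 3; the polynomial solution is L_3(x).
With y = sum_k a_k x^k, matching x^k gives (k+1)k a_{k+1} + (k+1) a_{k+1} - k a_k + n a_k = 0, i.e. (k+1)^2 a_{k+1} = (k - n) a_k = (k - 3) a_k. The right side vanishes at k = 3, so the series terminates at degree 3.
Standard normalization L_n(0) = 1 gives a_0 = 1. Work upward with a_{k+1} = (k - 3) a_k / (k+1)^2:
  a_1 = (0 - 3)(1) / 1^2 = -3/1 = -3
  a_2 = (1 - 3)(-3) / 2^2 = 6/4 = 3/2
  a_3 = (2 - 3)(3/2) / 3^2 = (-3/2)/9 = -1/6
Hence L_3(x) = -x^3/6 + 3 x^2/2 - 3 x + 1.

L_3(x); series = -x^3/6 + 3 x^2/2 - 3 x + 1


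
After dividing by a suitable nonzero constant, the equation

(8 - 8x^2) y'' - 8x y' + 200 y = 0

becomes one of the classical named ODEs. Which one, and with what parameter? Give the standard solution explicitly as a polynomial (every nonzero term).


All three coefficients share the factor 8; dividing through by 8 gives  (1 - x^2) y'' - x y' + 25 y = 0.
This matches the Chebyshev equation (1 - x^2) y'' - x y' + n^2 y = 0 (note the -x y' term, not -2x y') with n^2 = 25, so n = 5; the polynomial solution is T_5(x).
With y = sum_k a_k x^k, matching x^k gives (k+2)(k+1) a_{k+2} = (k^2 - n^2) a_k = (k - 5)(k + 5) a_k. The right side vanishes at k = 5, so the series with the parity of 5 terminates at degree 5.
Standard normalization: leading coefficient of T_n is 2^(n-1), so a_5 = 2^4 = 16. Work downward with a_k = (k+1)(k+2) a_{k+2} / ((k - 5)(k + 5)):
  a_3 = (4)(5)(16) / ((3 - 5)(3 + 5)) = 320/(-16) = -20
  a_1 = (2)(3)(-20) / ((1 - 5)(1 + 5)) = -120/(-24) = 5
Hence T_5(x) = 16 x^5 - 20 x^3 + 5 x.

T_5(x); series = 16 x^5 - 20 x^3 + 5 x


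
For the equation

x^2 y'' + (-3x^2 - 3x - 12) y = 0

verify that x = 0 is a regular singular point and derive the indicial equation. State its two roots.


Divide by x^2 to reach normal form y'' + P_1(x) y' + P_2(x) y = 0 with P_1(x) = 0 and P_2(x) = -3 - 3/x - 12/x^2.
x = 0 is a singular point because the y-coefficient -3 - 3/x - 12/x^2 has a pole at x = 0.
It is a regular singular point because x P_1(x) = p(x) = 0 and x^2 P_2(x) = q(x) = -3x^2 - 3x - 12 are polynomials, hence analytic at x = 0.
p(0) = 0,  q(0) = -12.
Indicial equation: r(r-1) + p(0) r + q(0) = 0, i.e. r^2 + (p(0) - 1) r + q(0) = 0, i.e. r^2 - 1 r - 12 = 0.
Discriminant: (-1)^2 - 4(-12) = 49, so r = (1 ± 7)/2.
Solving: r_1 = 4, r_2 = -3.

indicial: r^2 - 1 r - 12 = 0; roots r_1 = 4, r_2 = -3


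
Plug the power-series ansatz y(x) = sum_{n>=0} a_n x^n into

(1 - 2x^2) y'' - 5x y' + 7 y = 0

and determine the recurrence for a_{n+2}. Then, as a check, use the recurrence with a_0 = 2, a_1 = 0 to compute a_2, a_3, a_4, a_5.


Substitute y = sum_n a_n x^n.
(1 - 2 x^2) y'' contributes (n+2)(n+1) a_{n+2} - 2 n(n-1) a_n at x^n.
-5 x y'(x) contributes -5 n a_n at x^n.
7 y(x) contributes 7 a_n at x^n.
Matching x^n: (n+2)(n+1) a_{n+2} + (-2 n(n-1) - 5 n + 7) a_n = 0.
Thus a_{n+2} = (2 n(n-1) + 5 n - 7) / ((n+1)(n+2)) * a_n.

Check with a_0 = 2, a_1 = 0 (apply the recurrence for n = 0, 1, 2, 3): a_0 = 2, a_1 = 0, a_2 = -7, a_3 = 0, a_4 = -49/12, a_5 = 0.

a_(n+2) = (2 n(n-1) + 5 n - 7) / ((n+1)(n+2)) * a_n; check: a_0 = 2, a_1 = 0, a_2 = -7, a_3 = 0, a_4 = -49/12, a_5 = 0


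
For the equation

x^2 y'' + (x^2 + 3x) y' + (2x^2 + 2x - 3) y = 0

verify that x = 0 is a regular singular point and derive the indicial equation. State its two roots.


Divide by x^2 to reach normal form y'' + P_1(x) y' + P_2(x) y = 0 with P_1(x) = 1 + 3/x and P_2(x) = 2 + 2/x - 3/x^2.
x = 0 is a singular point because the y'-coefficient 1 + 3/x has a pole at x = 0 and the y-coefficient 2 + 2/x - 3/x^2 has a pole at x = 0.
It is a regular singular point because x P_1(x) = p(x) = x + 3 and x^2 P_2(x) = q(x) = 2x^2 + 2x - 3 are polynomials, hence analytic at x = 0.
p(0) = 3,  q(0) = -3.
Indicial equation: r(r-1) + p(0) r + q(0) = 0, i.e. r^2 + (p(0) - 1) r + q(0) = 0, i.e. r^2 + 2 r - 3 = 0.
Discriminant: (2)^2 - 4(-3) = 16, so r = (-2 ± 4)/2.
Solving: r_1 = 1, r_2 = -3.

indicial: r^2 + 2 r - 3 = 0; roots r_1 = 1, r_2 = -3


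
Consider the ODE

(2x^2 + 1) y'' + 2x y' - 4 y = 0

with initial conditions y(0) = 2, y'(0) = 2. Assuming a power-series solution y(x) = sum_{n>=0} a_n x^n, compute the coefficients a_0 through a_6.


Ansatz: y(x) = sum_{n>=0} a_n x^n, so y'(x) = sum_{n>=1} n a_n x^(n-1) and y''(x) = sum_{n>=2} n(n-1) a_n x^(n-2).
Substitute into P(x) y'' + Q(x) y' + R(x) y = 0 with P(x) = 2x^2 + 1, Q(x) = 2x, R(x) = -4, and match powers of x.
Initial conditions: a_0 = 2, a_1 = 2.
Setting the coefficient of each power of x to zero and solving order by order (substituting the coefficients already found):
  x^0: 2 a_2 - 4 a_0 = 0  ->  2 a_2 = 4 a_0 = 8  ->  a_2 = 4
  x^1: 6 a_3 - 2 a_1 = 0  ->  6 a_3 = 2 a_1 = 4  ->  a_3 = 2/3
  x^2: 12 a_4 + 4 a_2 = 0  ->  12 a_4 = -4 a_2 = -16  ->  a_4 = -4/3
  x^3: 20 a_5 + 14 a_3 = 0  ->  20 a_5 = -14 a_3 = -28/3  ->  a_5 = -7/15
  x^4: 30 a_6 + 28 a_4 = 0  ->  30 a_6 = -28 a_4 = 112/3  ->  a_6 = 56/45
Truncated series: y(x) = 2 + 2 x + 4 x^2 + (2/3) x^3 - (4/3) x^4 - (7/15) x^5 + (56/45) x^6 + O(x^7).

a_0 = 2; a_1 = 2; a_2 = 4; a_3 = 2/3; a_4 = -4/3; a_5 = -7/15; a_6 = 56/45


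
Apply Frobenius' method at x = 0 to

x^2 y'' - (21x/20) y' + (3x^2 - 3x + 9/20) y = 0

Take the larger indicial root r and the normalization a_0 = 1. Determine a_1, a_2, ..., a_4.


Write in Frobenius form y'' + (p(x)/x) y' + (q(x)/x^2) y = 0:
  p(x) = -21/20,  q(x) = 3x^2 - 3x + 9/20.
Indicial equation: r(r-1) + (-21/20) r + (9/20) = 0 -> roots r_1 = 9/5, r_2 = 1/4.
Take r = r_1 = 9/5. Let y(x) = x^r sum_{n>=0} a_n x^n with a_0 = 1.
Substitute y = x^r sum a_n x^n and match x^{r+n}. The recurrence is
  D(n) a_n - 3 a_{n-1} + 3 a_{n-2} = 0,  where D(n) = (r+n)(r+n-1) + (-21/20)(r+n) + (9/20).
  a_n = [3 a_{n-1} - 3 a_{n-2}] / D(n).
Since the indicial polynomial factors as (r - r_1)(r - r_2), D(n) = (r_1 + n - r_1)(r_1 + n - r_2) = n(n + 31/20).
Evaluating step by step (a_0 = 1):
  n = 1: D(1) = 1(1 + 31/20) = 51/20; numerator = 3(1) = 3; a_1 = (3)/(51/20) = 20/17
  n = 2: D(2) = 2(2 + 31/20) = 71/10; numerator = 3(20/17) - 3(1) = 9/17; a_2 = (9/17)/(71/10) = 90/1207
  n = 3: D(3) = 3(3 + 31/20) = 273/20; numerator = 3(90/1207) - 3(20/17) = -3990/1207; a_3 = (-3990/1207)/(273/20) = -3800/15691
  n = 4: D(4) = 4(4 + 31/20) = 111/5; numerator = 3(-3800/15691) - 3(90/1207) = -210/221; a_4 = (-210/221)/(111/5) = -350/8177

r = 9/5; a_0 = 1; a_1 = 20/17; a_2 = 90/1207; a_3 = -3800/15691; a_4 = -350/8177


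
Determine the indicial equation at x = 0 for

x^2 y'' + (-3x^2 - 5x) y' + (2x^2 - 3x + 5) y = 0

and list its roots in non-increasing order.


Divide by x^2 to reach normal form y'' + P_1(x) y' + P_2(x) y = 0 with P_1(x) = -3 - 5/x and P_2(x) = 2 - 3/x + 5/x^2.
x = 0 is a singular point because the y'-coefficient -3 - 5/x has a pole at x = 0 and the y-coefficient 2 - 3/x + 5/x^2 has a pole at x = 0.
It is a regular singular point because x P_1(x) = p(x) = -3x - 5 and x^2 P_2(x) = q(x) = 2x^2 - 3x + 5 are polynomials, hence analytic at x = 0.
p(0) = -5,  q(0) = 5.
Indicial equation: r(r-1) + p(0) r + q(0) = 0, i.e. r^2 + (p(0) - 1) r + q(0) = 0, i.e. r^2 - 6 r + 5 = 0.
Discriminant: (-6)^2 - 4(5) = 16, so r = (6 ± 4)/2.
Solving: r_1 = 5, r_2 = 1.

indicial: r^2 - 6 r + 5 = 0; roots r_1 = 5, r_2 = 1


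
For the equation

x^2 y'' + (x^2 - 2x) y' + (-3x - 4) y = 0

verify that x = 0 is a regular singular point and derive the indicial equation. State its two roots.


Divide by x^2 to reach normal form y'' + P_1(x) y' + P_2(x) y = 0 with P_1(x) = 1 - 2/x and P_2(x) = -3/x - 4/x^2.
x = 0 is a singular point because the y'-coefficient 1 - 2/x has a pole at x = 0 and the y-coefficient -3/x - 4/x^2 has a pole at x = 0.
It is a regular singular point because x P_1(x) = p(x) = x - 2 and x^2 P_2(x) = q(x) = -3x - 4 are polynomials, hence analytic at x = 0.
p(0) = -2,  q(0) = -4.
Indicial equation: r(r-1) + p(0) r + q(0) = 0, i.e. r^2 + (p(0) - 1) r + q(0) = 0, i.e. r^2 - 3 r - 4 = 0.
Discriminant: (-3)^2 - 4(-4) = 25, so r = (3 ± 5)/2.
Solving: r_1 = 4, r_2 = -1.

indicial: r^2 - 3 r - 4 = 0; roots r_1 = 4, r_2 = -1


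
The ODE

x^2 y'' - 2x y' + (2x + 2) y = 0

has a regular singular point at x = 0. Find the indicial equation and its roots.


Divide by x^2 to reach normal form y'' + P_1(x) y' + P_2(x) y = 0 with P_1(x) = -2/x and P_2(x) = 2/x + 2/x^2.
x = 0 is a singular point because the y'-coefficient -2/x has a pole at x = 0 and the y-coefficient 2/x + 2/x^2 has a pole at x = 0.
It is a regular singular point because x P_1(x) = p(x) = -2 and x^2 P_2(x) = q(x) = 2x + 2 are polynomials, hence analytic at x = 0.
p(0) = -2,  q(0) = 2.
Indicial equation: r(r-1) + p(0) r + q(0) = 0, i.e. r^2 + (p(0) - 1) r + q(0) = 0, i.e. r^2 - 3 r + 2 = 0.
Discriminant: (-3)^2 - 4(2) = 1, so r = (3 ± 1)/2.
Solving: r_1 = 2, r_2 = 1.

indicial: r^2 - 3 r + 2 = 0; roots r_1 = 2, r_2 = 1


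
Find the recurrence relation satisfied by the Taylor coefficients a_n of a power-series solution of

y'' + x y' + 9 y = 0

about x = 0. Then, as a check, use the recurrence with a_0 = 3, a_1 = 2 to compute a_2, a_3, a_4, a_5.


Substitute y = sum_n a_n x^n.
y''(x) has coefficient (n+2)(n+1) a_{n+2} at x^n;
x y'(x) has coefficient n a_n at x^n (shift);
9 y(x) has coefficient 9 a_n at x^n.
Matching x^n: (n+2)(n+1) a_{n+2} + (n + 9) a_n = 0.
Thus a_{n+2} = (-n - 9) / ((n+1)(n+2)) * a_n.

Check with a_0 = 3, a_1 = 2 (apply the recurrence for n = 0, 1, 2, 3): a_0 = 3, a_1 = 2, a_2 = -27/2, a_3 = -10/3, a_4 = 99/8, a_5 = 2.

a_(n+2) = (-n - 9) / ((n+1)(n+2)) * a_n; check: a_0 = 3, a_1 = 2, a_2 = -27/2, a_3 = -10/3, a_4 = 99/8, a_5 = 2


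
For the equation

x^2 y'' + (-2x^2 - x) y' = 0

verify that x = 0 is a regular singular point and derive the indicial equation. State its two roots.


Divide by x^2 to reach normal form y'' + P_1(x) y' + P_2(x) y = 0 with P_1(x) = -2 - 1/x and P_2(x) = 0.
x = 0 is a singular point because the y'-coefficient -2 - 1/x has a pole at x = 0.
It is a regular singular point because x P_1(x) = p(x) = -2x - 1 and x^2 P_2(x) = q(x) = 0 are polynomials, hence analytic at x = 0.
p(0) = -1,  q(0) = 0.
Indicial equation: r(r-1) + p(0) r + q(0) = 0, i.e. r^2 + (p(0) - 1) r + q(0) = 0, i.e. r^2 - 2 r = 0.
Discriminant: (-2)^2 - 4(0) = 4, so r = (2 ± 2)/2.
Solving: r_1 = 2, r_2 = 0.

indicial: r^2 - 2 r = 0; roots r_1 = 2, r_2 = 0


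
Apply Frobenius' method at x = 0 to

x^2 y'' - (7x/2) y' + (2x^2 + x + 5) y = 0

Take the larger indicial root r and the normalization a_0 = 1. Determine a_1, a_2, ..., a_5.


Write in Frobenius form y'' + (p(x)/x) y' + (q(x)/x^2) y = 0:
  p(x) = -7/2,  q(x) = 2x^2 + x + 5.
Indicial equation: r(r-1) + (-7/2) r + (5) = 0 -> roots r_1 = 5/2, r_2 = 2.
Take r = r_1 = 5/2. Let y(x) = x^r sum_{n>=0} a_n x^n with a_0 = 1.
Substitute y = x^r sum a_n x^n and match x^{r+n}. The recurrence is
  D(n) a_n + 1 a_{n-1} + 2 a_{n-2} = 0,  where D(n) = (r+n)(r+n-1) + (-7/2)(r+n) + (5).
  a_n = [-1 a_{n-1} - 2 a_{n-2}] / D(n).
Since the indicial polynomial factors as (r - r_1)(r - r_2), D(n) = (r_1 + n - r_1)(r_1 + n - r_2) = n(n + 1/2).
Evaluating step by step (a_0 = 1):
  n = 1: D(1) = 1(1 + 1/2) = 3/2; numerator = -1(1) = -1; a_1 = (-1)/(3/2) = -2/3
  n = 2: D(2) = 2(2 + 1/2) = 5; numerator = -1(-2/3) - 2(1) = -4/3; a_2 = (-4/3)/(5) = -4/15
  n = 3: D(3) = 3(3 + 1/2) = 21/2; numerator = -1(-4/15) - 2(-2/3) = 8/5; a_3 = (8/5)/(21/2) = 16/105
  n = 4: D(4) = 4(4 + 1/2) = 18; numerator = -1(16/105) - 2(-4/15) = 8/21; a_4 = (8/21)/(18) = 4/189
  n = 5: D(5) = 5(5 + 1/2) = 55/2; numerator = -1(4/189) - 2(16/105) = -44/135; a_5 = (-44/135)/(55/2) = -8/675

r = 5/2; a_0 = 1; a_1 = -2/3; a_2 = -4/15; a_3 = 16/105; a_4 = 4/189; a_5 = -8/675


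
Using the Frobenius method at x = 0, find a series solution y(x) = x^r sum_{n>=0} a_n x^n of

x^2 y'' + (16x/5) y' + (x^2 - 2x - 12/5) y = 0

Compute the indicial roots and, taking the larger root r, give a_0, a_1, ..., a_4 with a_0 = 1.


Write in Frobenius form y'' + (p(x)/x) y' + (q(x)/x^2) y = 0:
  p(x) = 16/5,  q(x) = x^2 - 2x - 12/5.
Indicial equation: r(r-1) + (16/5) r + (-12/5) = 0 -> roots r_1 = 4/5, r_2 = -3.
Take r = r_1 = 4/5. Let y(x) = x^r sum_{n>=0} a_n x^n with a_0 = 1.
Substitute y = x^r sum a_n x^n and match x^{r+n}. The recurrence is
  D(n) a_n - 2 a_{n-1} + 1 a_{n-2} = 0,  where D(n) = (r+n)(r+n-1) + (16/5)(r+n) + (-12/5).
  a_n = [2 a_{n-1} - 1 a_{n-2}] / D(n).
Since the indicial polynomial factors as (r - r_1)(r - r_2), D(n) = (r_1 + n - r_1)(r_1 + n - r_2) = n(n + 19/5).
Evaluating step by step (a_0 = 1):
  n = 1: D(1) = 1(1 + 19/5) = 24/5; numerator = 2(1) = 2; a_1 = (2)/(24/5) = 5/12
  n = 2: D(2) = 2(2 + 19/5) = 58/5; numerator = 2(5/12) - 1(1) = -1/6; a_2 = (-1/6)/(58/5) = -5/348
  n = 3: D(3) = 3(3 + 19/5) = 102/5; numerator = 2(-5/348) - 1(5/12) = -155/348; a_3 = (-155/348)/(102/5) = -775/35496
  n = 4: D(4) = 4(4 + 19/5) = 156/5; numerator = 2(-775/35496) - 1(-5/348) = -130/4437; a_4 = (-130/4437)/(156/5) = -25/26622

r = 4/5; a_0 = 1; a_1 = 5/12; a_2 = -5/348; a_3 = -775/35496; a_4 = -25/26622


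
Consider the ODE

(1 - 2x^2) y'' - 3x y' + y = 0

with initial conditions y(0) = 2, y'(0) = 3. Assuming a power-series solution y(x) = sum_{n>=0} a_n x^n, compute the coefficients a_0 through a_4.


Ansatz: y(x) = sum_{n>=0} a_n x^n, so y'(x) = sum_{n>=1} n a_n x^(n-1) and y''(x) = sum_{n>=2} n(n-1) a_n x^(n-2).
Substitute into P(x) y'' + Q(x) y' + R(x) y = 0 with P(x) = 1 - 2x^2, Q(x) = -3x, R(x) = 1, and match powers of x.
Initial conditions: a_0 = 2, a_1 = 3.
Setting the coefficient of each power of x to zero and solving order by order (substituting the coefficients already found):
  x^0: 2 a_2 + a_0 = 0  ->  2 a_2 = -a_0 = -2  ->  a_2 = -1
  x^1: 6 a_3 - 2 a_1 = 0  ->  6 a_3 = 2 a_1 = 6  ->  a_3 = 1
  x^2: 12 a_4 - 9 a_2 = 0  ->  12 a_4 = 9 a_2 = -9  ->  a_4 = -3/4
Truncated series: y(x) = 2 + 3 x - x^2 + x^3 - (3/4) x^4 + O(x^5).

a_0 = 2; a_1 = 3; a_2 = -1; a_3 = 1; a_4 = -3/4


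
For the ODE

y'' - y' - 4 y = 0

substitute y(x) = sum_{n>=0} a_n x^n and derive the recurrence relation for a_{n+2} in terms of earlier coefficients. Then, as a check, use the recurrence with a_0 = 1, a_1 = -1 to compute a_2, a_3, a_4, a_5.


Substitute y = sum_n a_n x^n.
y''(x) has coefficient (n+2)(n+1) a_{n+2} at x^n;
-y'(x) has coefficient -(n+1) a_{n+1} at x^n;
-4 y(x) has coefficient -4 a_n at x^n.
Matching x^n: (n+2)(n+1) a_{n+2} - (n+1) a_{n+1} - 4 a_n = 0.
Thus a_{n+2} = [(n+1) a_{n+1} + 4 a_n] / ((n+1)(n+2)).

Check with a_0 = 1, a_1 = -1 (apply the recurrence for n = 0, 1, 2, 3): a_0 = 1, a_1 = -1, a_2 = 3/2, a_3 = -1/6, a_4 = 11/24, a_5 = 7/120.

a_(n+2) = [(n+1) a_(n+1) + 4 a_n] / ((n+1)(n+2)); check: a_0 = 1, a_1 = -1, a_2 = 3/2, a_3 = -1/6, a_4 = 11/24, a_5 = 7/120


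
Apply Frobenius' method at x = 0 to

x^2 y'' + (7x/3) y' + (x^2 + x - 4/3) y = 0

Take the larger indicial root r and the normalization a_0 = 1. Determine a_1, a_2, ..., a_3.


Write in Frobenius form y'' + (p(x)/x) y' + (q(x)/x^2) y = 0:
  p(x) = 7/3,  q(x) = x^2 + x - 4/3.
Indicial equation: r(r-1) + (7/3) r + (-4/3) = 0 -> roots r_1 = 2/3, r_2 = -2.
Take r = r_1 = 2/3. Let y(x) = x^r sum_{n>=0} a_n x^n with a_0 = 1.
Substitute y = x^r sum a_n x^n and match x^{r+n}. The recurrence is
  D(n) a_n + 1 a_{n-1} + 1 a_{n-2} = 0,  where D(n) = (r+n)(r+n-1) + (7/3)(r+n) + (-4/3).
  a_n = [-1 a_{n-1} - 1 a_{n-2}] / D(n).
Since the indicial polynomial factors as (r - r_1)(r - r_2), D(n) = (r_1 + n - r_1)(r_1 + n - r_2) = n(n + 8/3).
Evaluating step by step (a_0 = 1):
  n = 1: D(1) = 1(1 + 8/3) = 11/3; numerator = -1(1) = -1; a_1 = (-1)/(11/3) = -3/11
  n = 2: D(2) = 2(2 + 8/3) = 28/3; numerator = -1(-3/11) - 1(1) = -8/11; a_2 = (-8/11)/(28/3) = -6/77
  n = 3: D(3) = 3(3 + 8/3) = 17; numerator = -1(-6/77) - 1(-3/11) = 27/77; a_3 = (27/77)/(17) = 27/1309

r = 2/3; a_0 = 1; a_1 = -3/11; a_2 = -6/77; a_3 = 27/1309


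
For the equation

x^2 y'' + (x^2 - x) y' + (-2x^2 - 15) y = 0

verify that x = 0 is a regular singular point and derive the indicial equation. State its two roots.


Divide by x^2 to reach normal form y'' + P_1(x) y' + P_2(x) y = 0 with P_1(x) = 1 - 1/x and P_2(x) = -2 - 15/x^2.
x = 0 is a singular point because the y'-coefficient 1 - 1/x has a pole at x = 0 and the y-coefficient -2 - 15/x^2 has a pole at x = 0.
It is a regular singular point because x P_1(x) = p(x) = x - 1 and x^2 P_2(x) = q(x) = -2x^2 - 15 are polynomials, hence analytic at x = 0.
p(0) = -1,  q(0) = -15.
Indicial equation: r(r-1) + p(0) r + q(0) = 0, i.e. r^2 + (p(0) - 1) r + q(0) = 0, i.e. r^2 - 2 r - 15 = 0.
Discriminant: (-2)^2 - 4(-15) = 64, so r = (2 ± 8)/2.
Solving: r_1 = 5, r_2 = -3.

indicial: r^2 - 2 r - 15 = 0; roots r_1 = 5, r_2 = -3


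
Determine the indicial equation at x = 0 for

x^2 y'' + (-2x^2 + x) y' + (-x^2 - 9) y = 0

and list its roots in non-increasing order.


Divide by x^2 to reach normal form y'' + P_1(x) y' + P_2(x) y = 0 with P_1(x) = -2 + 1/x and P_2(x) = -1 - 9/x^2.
x = 0 is a singular point because the y'-coefficient -2 + 1/x has a pole at x = 0 and the y-coefficient -1 - 9/x^2 has a pole at x = 0.
It is a regular singular point because x P_1(x) = p(x) = 1 - 2x and x^2 P_2(x) = q(x) = -x^2 - 9 are polynomials, hence analytic at x = 0.
p(0) = 1,  q(0) = -9.
Indicial equation: r(r-1) + p(0) r + q(0) = 0, i.e. r^2 + (p(0) - 1) r + q(0) = 0, i.e. r^2 - 9 = 0.
Discriminant: (0)^2 - 4(-9) = 36, so r = (0 ± 6)/2.
Solving: r_1 = 3, r_2 = -3.

indicial: r^2 - 9 = 0; roots r_1 = 3, r_2 = -3


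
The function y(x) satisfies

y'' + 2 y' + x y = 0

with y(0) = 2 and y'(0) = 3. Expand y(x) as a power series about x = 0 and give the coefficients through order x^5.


Ansatz: y(x) = sum_{n>=0} a_n x^n, so y'(x) = sum_{n>=1} n a_n x^(n-1) and y''(x) = sum_{n>=2} n(n-1) a_n x^(n-2).
Substitute into P(x) y'' + Q(x) y' + R(x) y = 0 with P(x) = 1, Q(x) = 2, R(x) = x, and match powers of x.
Initial conditions: a_0 = 2, a_1 = 3.
Setting the coefficient of each power of x to zero and solving order by order (substituting the coefficients already found):
  x^0: 2 a_2 + 2 a_1 = 0  ->  2 a_2 = -2 a_1 = -6  ->  a_2 = -3
  x^1: 6 a_3 + 4 a_2 + a_0 = 0  ->  6 a_3 = -4 a_2 - a_0 = 10  ->  a_3 = 5/3
  x^2: 12 a_4 + 6 a_3 + a_1 = 0  ->  12 a_4 = -6 a_3 - a_1 = -13  ->  a_4 = -13/12
  x^3: 20 a_5 + 8 a_4 + a_2 = 0  ->  20 a_5 = -8 a_4 - a_2 = 35/3  ->  a_5 = 7/12
Truncated series: y(x) = 2 + 3 x - 3 x^2 + (5/3) x^3 - (13/12) x^4 + (7/12) x^5 + O(x^6).

a_0 = 2; a_1 = 3; a_2 = -3; a_3 = 5/3; a_4 = -13/12; a_5 = 7/12


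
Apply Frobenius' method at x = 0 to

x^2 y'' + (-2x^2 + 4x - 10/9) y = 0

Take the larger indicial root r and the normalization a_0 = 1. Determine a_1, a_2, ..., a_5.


Write in Frobenius form y'' + (p(x)/x) y' + (q(x)/x^2) y = 0:
  p(x) = 0,  q(x) = -2x^2 + 4x - 10/9.
Indicial equation: r(r-1) + (0) r + (-10/9) = 0 -> roots r_1 = 5/3, r_2 = -2/3.
Take r = r_1 = 5/3. Let y(x) = x^r sum_{n>=0} a_n x^n with a_0 = 1.
Substitute y = x^r sum a_n x^n and match x^{r+n}. The recurrence is
  D(n) a_n + 4 a_{n-1} - 2 a_{n-2} = 0,  where D(n) = (r+n)(r+n-1) + (0)(r+n) + (-10/9).
  a_n = [-4 a_{n-1} + 2 a_{n-2}] / D(n).
Since the indicial polynomial factors as (r - r_1)(r - r_2), D(n) = (r_1 + n - r_1)(r_1 + n - r_2) = n(n + 7/3).
Evaluating step by step (a_0 = 1):
  n = 1: D(1) = 1(1 + 7/3) = 10/3; numerator = -4(1) = -4; a_1 = (-4)/(10/3) = -6/5
  n = 2: D(2) = 2(2 + 7/3) = 26/3; numerator = -4(-6/5) + 2(1) = 34/5; a_2 = (34/5)/(26/3) = 51/65
  n = 3: D(3) = 3(3 + 7/3) = 16; numerator = -4(51/65) + 2(-6/5) = -72/13; a_3 = (-72/13)/(16) = -9/26
  n = 4: D(4) = 4(4 + 7/3) = 76/3; numerator = -4(-9/26) + 2(51/65) = 192/65; a_4 = (192/65)/(76/3) = 144/1235
  n = 5: D(5) = 5(5 + 7/3) = 110/3; numerator = -4(144/1235) + 2(-9/26) = -1431/1235; a_5 = (-1431/1235)/(110/3) = -4293/135850

r = 5/3; a_0 = 1; a_1 = -6/5; a_2 = 51/65; a_3 = -9/26; a_4 = 144/1235; a_5 = -4293/135850


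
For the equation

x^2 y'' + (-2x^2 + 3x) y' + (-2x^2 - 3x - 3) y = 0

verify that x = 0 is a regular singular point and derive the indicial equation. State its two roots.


Divide by x^2 to reach normal form y'' + P_1(x) y' + P_2(x) y = 0 with P_1(x) = -2 + 3/x and P_2(x) = -2 - 3/x - 3/x^2.
x = 0 is a singular point because the y'-coefficient -2 + 3/x has a pole at x = 0 and the y-coefficient -2 - 3/x - 3/x^2 has a pole at x = 0.
It is a regular singular point because x P_1(x) = p(x) = 3 - 2x and x^2 P_2(x) = q(x) = -2x^2 - 3x - 3 are polynomials, hence analytic at x = 0.
p(0) = 3,  q(0) = -3.
Indicial equation: r(r-1) + p(0) r + q(0) = 0, i.e. r^2 + (p(0) - 1) r + q(0) = 0, i.e. r^2 + 2 r - 3 = 0.
Discriminant: (2)^2 - 4(-3) = 16, so r = (-2 ± 4)/2.
Solving: r_1 = 1, r_2 = -3.

indicial: r^2 + 2 r - 3 = 0; roots r_1 = 1, r_2 = -3


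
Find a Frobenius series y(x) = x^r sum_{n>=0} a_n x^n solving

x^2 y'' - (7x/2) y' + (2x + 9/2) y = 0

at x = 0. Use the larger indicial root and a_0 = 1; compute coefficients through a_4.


Write in Frobenius form y'' + (p(x)/x) y' + (q(x)/x^2) y = 0:
  p(x) = -7/2,  q(x) = 2x + 9/2.
Indicial equation: r(r-1) + (-7/2) r + (9/2) = 0 -> roots r_1 = 3, r_2 = 3/2.
Take r = r_1 = 3. Let y(x) = x^r sum_{n>=0} a_n x^n with a_0 = 1.
Substitute y = x^r sum a_n x^n and match x^{r+n}. The recurrence is
  D(n) a_n + 2 a_{n-1} = 0,  where D(n) = (r+n)(r+n-1) + (-7/2)(r+n) + (9/2).
  a_n = -2 / D(n) * a_{n-1}.
Since the indicial polynomial factors as (r - r_1)(r - r_2), D(n) = (r_1 + n - r_1)(r_1 + n - r_2) = n(n + 3/2).
Evaluating step by step (a_0 = 1):
  n = 1: D(1) = 1(1 + 3/2) = 5/2; numerator = -2(1) = -2; a_1 = (-2)/(5/2) = -4/5
  n = 2: D(2) = 2(2 + 3/2) = 7; numerator = -2(-4/5) = 8/5; a_2 = (8/5)/(7) = 8/35
  n = 3: D(3) = 3(3 + 3/2) = 27/2; numerator = -2(8/35) = -16/35; a_3 = (-16/35)/(27/2) = -32/945
  n = 4: D(4) = 4(4 + 3/2) = 22; numerator = -2(-32/945) = 64/945; a_4 = (64/945)/(22) = 32/10395

r = 3; a_0 = 1; a_1 = -4/5; a_2 = 8/35; a_3 = -32/945; a_4 = 32/10395


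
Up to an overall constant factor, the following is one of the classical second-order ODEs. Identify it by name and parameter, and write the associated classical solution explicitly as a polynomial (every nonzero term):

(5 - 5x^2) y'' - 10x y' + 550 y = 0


All three coefficients share the factor 5; dividing through by 5 gives  (1 - x^2) y'' - 2x y' + 110 y = 0.
This matches the Legendre equation (1 - x^2) y'' - 2x y' + n(n+1) y = 0 (note the -2x y' term) with n(n+1) = 110, so n = 10; the polynomial solution is P_10(x).
With y = sum_k a_k x^k, matching x^k gives (k+2)(k+1) a_{k+2} = [k(k+1) - n(n+1)] a_k = (k - 10)(k + 11) a_k. The right side vanishes at k = 10, so the series with the parity of 10 terminates at degree 10.
Standard normalization (P_n(1) = 1): leading coefficient (2n)!/(2^n (n!)^2) = 2432902008176640000/(1024*13168189440000) = 46189/256, so a_10 = 46189/256. Work downward with a_k = (k+1)(k+2) a_{k+2} / ((k - 10)(k + 11)):
  a_8 = (9)(10)(46189/256) / ((8 - 10)(8 + 11)) = (2078505/128)/(-38) = -109395/256
  a_6 = (7)(8)(-109395/256) / ((6 - 10)(6 + 11)) = (-765765/32)/(-68) = 45045/128
  a_4 = (5)(6)(45045/128) / ((4 - 10)(4 + 11)) = (675675/64)/(-90) = -15015/128
  a_2 = (3)(4)(-15015/128) / ((2 - 10)(2 + 11)) = (-45045/32)/(-104) = 3465/256
  a_0 = (1)(2)(3465/256) / ((0 - 10)(0 + 11)) = (3465/128)/(-110) = -63/256
Hence P_10(x) = 46189 x^10/256 - 109395 x^8/256 + 45045 x^6/128 - 15015 x^4/128 + 3465 x^2/256 - 63/256.

P_10(x); series = 46189 x^10/256 - 109395 x^8/256 + 45045 x^6/128 - 15015 x^4/128 + 3465 x^2/256 - 63/256


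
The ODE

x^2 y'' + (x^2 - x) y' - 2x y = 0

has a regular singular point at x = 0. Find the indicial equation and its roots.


Divide by x^2 to reach normal form y'' + P_1(x) y' + P_2(x) y = 0 with P_1(x) = 1 - 1/x and P_2(x) = -2/x.
x = 0 is a singular point because the y'-coefficient 1 - 1/x has a pole at x = 0 and the y-coefficient -2/x has a pole at x = 0.
It is a regular singular point because x P_1(x) = p(x) = x - 1 and x^2 P_2(x) = q(x) = -2x are polynomials, hence analytic at x = 0.
p(0) = -1,  q(0) = 0.
Indicial equation: r(r-1) + p(0) r + q(0) = 0, i.e. r^2 + (p(0) - 1) r + q(0) = 0, i.e. r^2 - 2 r = 0.
Discriminant: (-2)^2 - 4(0) = 4, so r = (2 ± 2)/2.
Solving: r_1 = 2, r_2 = 0.

indicial: r^2 - 2 r = 0; roots r_1 = 2, r_2 = 0


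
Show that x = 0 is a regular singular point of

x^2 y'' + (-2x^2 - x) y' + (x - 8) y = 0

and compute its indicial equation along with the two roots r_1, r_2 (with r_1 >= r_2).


Divide by x^2 to reach normal form y'' + P_1(x) y' + P_2(x) y = 0 with P_1(x) = -2 - 1/x and P_2(x) = 1/x - 8/x^2.
x = 0 is a singular point because the y'-coefficient -2 - 1/x has a pole at x = 0 and the y-coefficient 1/x - 8/x^2 has a pole at x = 0.
It is a regular singular point because x P_1(x) = p(x) = -2x - 1 and x^2 P_2(x) = q(x) = x - 8 are polynomials, hence analytic at x = 0.
p(0) = -1,  q(0) = -8.
Indicial equation: r(r-1) + p(0) r + q(0) = 0, i.e. r^2 + (p(0) - 1) r + q(0) = 0, i.e. r^2 - 2 r - 8 = 0.
Discriminant: (-2)^2 - 4(-8) = 36, so r = (2 ± 6)/2.
Solving: r_1 = 4, r_2 = -2.

indicial: r^2 - 2 r - 8 = 0; roots r_1 = 4, r_2 = -2


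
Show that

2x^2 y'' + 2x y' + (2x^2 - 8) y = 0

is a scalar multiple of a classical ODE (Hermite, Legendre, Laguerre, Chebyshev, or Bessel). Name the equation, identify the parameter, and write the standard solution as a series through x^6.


All three coefficients share the factor 2; dividing through by 2 gives  x^2 y'' + x y' + (x^2 - 4) y = 0.
This matches the Bessel equation x^2 y'' + x y' + (x^2 - nu^2) y = 0 with nu^2 = 4, so nu = 2; the solution bounded at x = 0 is J_2(x).
Frobenius at x = 0: indicial roots ±nu; for r = nu the recurrence k(k + 2nu) c_k = -c_{k-2} gives the standard series J_nu(x) = sum_{k>=0} (-1)^k / (k! (k+nu)!) (x/2)^(2k+nu). Evaluate the first 3 terms:
  k = 0: (-1)^0 / (0! * 2! * 2^2) x^2 = 1/(1*2*4) x^2 = (1/8) x^2
  k = 1: (-1)^1 / (1! * 3! * 2^4) x^4 = -1/(1*6*16) x^4 = (-1/96) x^4
  k = 2: (-1)^2 / (2! * 4! * 2^6) x^6 = 1/(2*24*64) x^6 = (1/3072) x^6
Hence J_2(x) = x^6/3072 - x^4/96 + x^2/8 + ....

J_2(x); series = x^6/3072 - x^4/96 + x^2/8


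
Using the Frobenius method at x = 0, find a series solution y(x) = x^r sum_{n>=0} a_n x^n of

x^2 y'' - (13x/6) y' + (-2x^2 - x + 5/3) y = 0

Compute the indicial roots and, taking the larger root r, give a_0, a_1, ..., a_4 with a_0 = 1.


Write in Frobenius form y'' + (p(x)/x) y' + (q(x)/x^2) y = 0:
  p(x) = -13/6,  q(x) = -2x^2 - x + 5/3.
Indicial equation: r(r-1) + (-13/6) r + (5/3) = 0 -> roots r_1 = 5/2, r_2 = 2/3.
Take r = r_1 = 5/2. Let y(x) = x^r sum_{n>=0} a_n x^n with a_0 = 1.
Substitute y = x^r sum a_n x^n and match x^{r+n}. The recurrence is
  D(n) a_n - 1 a_{n-1} - 2 a_{n-2} = 0,  where D(n) = (r+n)(r+n-1) + (-13/6)(r+n) + (5/3).
  a_n = [1 a_{n-1} + 2 a_{n-2}] / D(n).
Since the indicial polynomial factors as (r - r_1)(r - r_2), D(n) = (r_1 + n - r_1)(r_1 + n - r_2) = n(n + 11/6).
Evaluating step by step (a_0 = 1):
  n = 1: D(1) = 1(1 + 11/6) = 17/6; numerator = 1(1) = 1; a_1 = (1)/(17/6) = 6/17
  n = 2: D(2) = 2(2 + 11/6) = 23/3; numerator = 1(6/17) + 2(1) = 40/17; a_2 = (40/17)/(23/3) = 120/391
  n = 3: D(3) = 3(3 + 11/6) = 29/2; numerator = 1(120/391) + 2(6/17) = 396/391; a_3 = (396/391)/(29/2) = 792/11339
  n = 4: D(4) = 4(4 + 11/6) = 70/3; numerator = 1(792/11339) + 2(120/391) = 456/667; a_4 = (456/667)/(70/3) = 684/23345

r = 5/2; a_0 = 1; a_1 = 6/17; a_2 = 120/391; a_3 = 792/11339; a_4 = 684/23345


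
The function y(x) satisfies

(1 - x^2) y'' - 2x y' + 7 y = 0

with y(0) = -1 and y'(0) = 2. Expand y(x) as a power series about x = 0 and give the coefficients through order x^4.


Ansatz: y(x) = sum_{n>=0} a_n x^n, so y'(x) = sum_{n>=1} n a_n x^(n-1) and y''(x) = sum_{n>=2} n(n-1) a_n x^(n-2).
Substitute into P(x) y'' + Q(x) y' + R(x) y = 0 with P(x) = 1 - x^2, Q(x) = -2x, R(x) = 7, and match powers of x.
Initial conditions: a_0 = -1, a_1 = 2.
Setting the coefficient of each power of x to zero and solving order by order (substituting the coefficients already found):
  x^0: 2 a_2 + 7 a_0 = 0  ->  2 a_2 = -7 a_0 = 7  ->  a_2 = 7/2
  x^1: 6 a_3 + 5 a_1 = 0  ->  6 a_3 = -5 a_1 = -10  ->  a_3 = -5/3
  x^2: 12 a_4 + a_2 = 0  ->  12 a_4 = -a_2 = -7/2  ->  a_4 = -7/24
Truncated series: y(x) = -1 + 2 x + (7/2) x^2 - (5/3) x^3 - (7/24) x^4 + O(x^5).

a_0 = -1; a_1 = 2; a_2 = 7/2; a_3 = -5/3; a_4 = -7/24


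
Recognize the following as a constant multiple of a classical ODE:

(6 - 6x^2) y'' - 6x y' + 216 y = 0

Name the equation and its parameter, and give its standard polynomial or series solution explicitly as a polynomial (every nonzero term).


All three coefficients share the factor 6; dividing through by 6 gives  (1 - x^2) y'' - x y' + 36 y = 0.
This matches the Chebyshev equation (1 - x^2) y'' - x y' + n^2 y = 0 (note the -x y' term, not -2x y') with n^2 = 36, so n = 6; the polynomial solution is T_6(x).
With y = sum_k a_k x^k, matching x^k gives (k+2)(k+1) a_{k+2} = (k^2 - n^2) a_k = (k - 6)(k + 6) a_k. The right side vanishes at k = 6, so the series with the parity of 6 terminates at degree 6.
Standard normalization: leading coefficient of T_n is 2^(n-1), so a_6 = 2^5 = 32. Work downward with a_k = (k+1)(k+2) a_{k+2} / ((k - 6)(k + 6)):
  a_4 = (5)(6)(32) / ((4 - 6)(4 + 6)) = 960/(-20) = -48
  a_2 = (3)(4)(-48) / ((2 - 6)(2 + 6)) = -576/(-32) = 18
  a_0 = (1)(2)(18) / ((0 - 6)(0 + 6)) = 36/(-36) = -1
Hence T_6(x) = 32 x^6 - 48 x^4 + 18 x^2 - 1.

T_6(x); series = 32 x^6 - 48 x^4 + 18 x^2 - 1


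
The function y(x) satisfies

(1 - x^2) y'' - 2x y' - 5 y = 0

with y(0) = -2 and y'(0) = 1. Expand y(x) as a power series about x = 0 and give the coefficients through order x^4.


Ansatz: y(x) = sum_{n>=0} a_n x^n, so y'(x) = sum_{n>=1} n a_n x^(n-1) and y''(x) = sum_{n>=2} n(n-1) a_n x^(n-2).
Substitute into P(x) y'' + Q(x) y' + R(x) y = 0 with P(x) = 1 - x^2, Q(x) = -2x, R(x) = -5, and match powers of x.
Initial conditions: a_0 = -2, a_1 = 1.
Setting the coefficient of each power of x to zero and solving order by order (substituting the coefficients already found):
  x^0: 2 a_2 - 5 a_0 = 0  ->  2 a_2 = 5 a_0 = -10  ->  a_2 = -5
  x^1: 6 a_3 - 7 a_1 = 0  ->  6 a_3 = 7 a_1 = 7  ->  a_3 = 7/6
  x^2: 12 a_4 - 11 a_2 = 0  ->  12 a_4 = 11 a_2 = -55  ->  a_4 = -55/12
Truncated series: y(x) = -2 + x - 5 x^2 + (7/6) x^3 - (55/12) x^4 + O(x^5).

a_0 = -2; a_1 = 1; a_2 = -5; a_3 = 7/6; a_4 = -55/12


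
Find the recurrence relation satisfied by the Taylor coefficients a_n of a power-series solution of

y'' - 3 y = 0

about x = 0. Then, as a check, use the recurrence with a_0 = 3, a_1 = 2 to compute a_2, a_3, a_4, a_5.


Substitute y = sum_n a_n x^n into y'' + (const) y = 0.
y''(x) = sum_{n>=0} (n+2)(n+1) a_{n+2} x^n.
The ODE becomes sum_n [(n+2)(n+1) a_{n+2} - 3 a_n] x^n = 0.
Setting each coefficient to zero gives the recurrence:
  (n+2)(n+1) a_{n+2} - 3 a_n = 0,
  a_{n+2} = 3 / ((n+1)(n+2)) a_n.

Check with a_0 = 3, a_1 = 2 (apply the recurrence for n = 0, 1, 2, 3): a_0 = 3, a_1 = 2, a_2 = 9/2, a_3 = 1, a_4 = 9/8, a_5 = 3/20.

a_{n+2} = 3/((n+1)(n+2)) * a_n; check: a_0 = 3, a_1 = 2, a_2 = 9/2, a_3 = 1, a_4 = 9/8, a_5 = 3/20


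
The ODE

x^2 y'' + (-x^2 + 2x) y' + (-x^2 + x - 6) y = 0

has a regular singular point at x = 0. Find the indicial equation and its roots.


Divide by x^2 to reach normal form y'' + P_1(x) y' + P_2(x) y = 0 with P_1(x) = -1 + 2/x and P_2(x) = -1 + 1/x - 6/x^2.
x = 0 is a singular point because the y'-coefficient -1 + 2/x has a pole at x = 0 and the y-coefficient -1 + 1/x - 6/x^2 has a pole at x = 0.
It is a regular singular point because x P_1(x) = p(x) = 2 - x and x^2 P_2(x) = q(x) = -x^2 + x - 6 are polynomials, hence analytic at x = 0.
p(0) = 2,  q(0) = -6.
Indicial equation: r(r-1) + p(0) r + q(0) = 0, i.e. r^2 + (p(0) - 1) r + q(0) = 0, i.e. r^2 + 1 r - 6 = 0.
Discriminant: (1)^2 - 4(-6) = 25, so r = (-1 ± 5)/2.
Solving: r_1 = 2, r_2 = -3.

indicial: r^2 + 1 r - 6 = 0; roots r_1 = 2, r_2 = -3


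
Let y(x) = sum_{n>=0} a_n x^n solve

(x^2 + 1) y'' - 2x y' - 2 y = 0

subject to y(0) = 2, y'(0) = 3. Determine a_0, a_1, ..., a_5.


Ansatz: y(x) = sum_{n>=0} a_n x^n, so y'(x) = sum_{n>=1} n a_n x^(n-1) and y''(x) = sum_{n>=2} n(n-1) a_n x^(n-2).
Substitute into P(x) y'' + Q(x) y' + R(x) y = 0 with P(x) = x^2 + 1, Q(x) = -2x, R(x) = -2, and match powers of x.
Initial conditions: a_0 = 2, a_1 = 3.
Setting the coefficient of each power of x to zero and solving order by order (substituting the coefficients already found):
  x^0: 2 a_2 - 2 a_0 = 0  ->  2 a_2 = 2 a_0 = 4  ->  a_2 = 2
  x^1: 6 a_3 - 4 a_1 = 0  ->  6 a_3 = 4 a_1 = 12  ->  a_3 = 2
  x^2: 12 a_4 - 4 a_2 = 0  ->  12 a_4 = 4 a_2 = 8  ->  a_4 = 2/3
  x^3: 20 a_5 - 2 a_3 = 0  ->  20 a_5 = 2 a_3 = 4  ->  a_5 = 1/5
Truncated series: y(x) = 2 + 3 x + 2 x^2 + 2 x^3 + (2/3) x^4 + (1/5) x^5 + O(x^6).

a_0 = 2; a_1 = 3; a_2 = 2; a_3 = 2; a_4 = 2/3; a_5 = 1/5


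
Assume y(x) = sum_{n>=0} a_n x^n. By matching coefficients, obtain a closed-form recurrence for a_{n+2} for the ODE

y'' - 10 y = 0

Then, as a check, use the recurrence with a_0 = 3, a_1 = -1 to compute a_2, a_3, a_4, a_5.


Substitute y = sum_n a_n x^n into y'' + (const) y = 0.
y''(x) = sum_{n>=0} (n+2)(n+1) a_{n+2} x^n.
The ODE becomes sum_n [(n+2)(n+1) a_{n+2} - 10 a_n] x^n = 0.
Setting each coefficient to zero gives the recurrence:
  (n+2)(n+1) a_{n+2} - 10 a_n = 0,
  a_{n+2} = 10 / ((n+1)(n+2)) a_n.

Check with a_0 = 3, a_1 = -1 (apply the recurrence for n = 0, 1, 2, 3): a_0 = 3, a_1 = -1, a_2 = 15, a_3 = -5/3, a_4 = 25/2, a_5 = -5/6.

a_{n+2} = 10/((n+1)(n+2)) * a_n; check: a_0 = 3, a_1 = -1, a_2 = 15, a_3 = -5/3, a_4 = 25/2, a_5 = -5/6


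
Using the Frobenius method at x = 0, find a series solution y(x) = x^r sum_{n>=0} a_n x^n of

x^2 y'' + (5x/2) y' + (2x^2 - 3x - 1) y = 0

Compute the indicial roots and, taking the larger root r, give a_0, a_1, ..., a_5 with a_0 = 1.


Write in Frobenius form y'' + (p(x)/x) y' + (q(x)/x^2) y = 0:
  p(x) = 5/2,  q(x) = 2x^2 - 3x - 1.
Indicial equation: r(r-1) + (5/2) r + (-1) = 0 -> roots r_1 = 1/2, r_2 = -2.
Take r = r_1 = 1/2. Let y(x) = x^r sum_{n>=0} a_n x^n with a_0 = 1.
Substitute y = x^r sum a_n x^n and match x^{r+n}. The recurrence is
  D(n) a_n - 3 a_{n-1} + 2 a_{n-2} = 0,  where D(n) = (r+n)(r+n-1) + (5/2)(r+n) + (-1).
  a_n = [3 a_{n-1} - 2 a_{n-2}] / D(n).
Since the indicial polynomial factors as (r - r_1)(r - r_2), D(n) = (r_1 + n - r_1)(r_1 + n - r_2) = n(n + 5/2).
Evaluating step by step (a_0 = 1):
  n = 1: D(1) = 1(1 + 5/2) = 7/2; numerator = 3(1) = 3; a_1 = (3)/(7/2) = 6/7
  n = 2: D(2) = 2(2 + 5/2) = 9; numerator = 3(6/7) - 2(1) = 4/7; a_2 = (4/7)/(9) = 4/63
  n = 3: D(3) = 3(3 + 5/2) = 33/2; numerator = 3(4/63) - 2(6/7) = -32/21; a_3 = (-32/21)/(33/2) = -64/693
  n = 4: D(4) = 4(4 + 5/2) = 26; numerator = 3(-64/693) - 2(4/63) = -40/99; a_4 = (-40/99)/(26) = -20/1287
  n = 5: D(5) = 5(5 + 5/2) = 75/2; numerator = 3(-20/1287) - 2(-64/693) = 1244/9009; a_5 = (1244/9009)/(75/2) = 2488/675675

r = 1/2; a_0 = 1; a_1 = 6/7; a_2 = 4/63; a_3 = -64/693; a_4 = -20/1287; a_5 = 2488/675675


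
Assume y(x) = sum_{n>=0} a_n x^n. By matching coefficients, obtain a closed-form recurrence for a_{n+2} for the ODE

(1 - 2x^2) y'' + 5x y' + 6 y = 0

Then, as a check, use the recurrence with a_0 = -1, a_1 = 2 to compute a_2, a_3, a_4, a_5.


Substitute y = sum_n a_n x^n.
(1 - 2 x^2) y'' contributes (n+2)(n+1) a_{n+2} - 2 n(n-1) a_n at x^n.
5 x y'(x) contributes 5 n a_n at x^n.
6 y(x) contributes 6 a_n at x^n.
Matching x^n: (n+2)(n+1) a_{n+2} + (-2 n(n-1) + 5 n + 6) a_n = 0.
Thus a_{n+2} = (2 n(n-1) - 5 n - 6) / ((n+1)(n+2)) * a_n.

Check with a_0 = -1, a_1 = 2 (apply the recurrence for n = 0, 1, 2, 3): a_0 = -1, a_1 = 2, a_2 = 3, a_3 = -11/3, a_4 = -3, a_5 = 33/20.

a_(n+2) = (2 n(n-1) - 5 n - 6) / ((n+1)(n+2)) * a_n; check: a_0 = -1, a_1 = 2, a_2 = 3, a_3 = -11/3, a_4 = -3, a_5 = 33/20


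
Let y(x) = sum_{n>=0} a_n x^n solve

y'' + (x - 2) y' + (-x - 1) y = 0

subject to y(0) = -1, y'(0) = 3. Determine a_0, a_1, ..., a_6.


Ansatz: y(x) = sum_{n>=0} a_n x^n, so y'(x) = sum_{n>=1} n a_n x^(n-1) and y''(x) = sum_{n>=2} n(n-1) a_n x^(n-2).
Substitute into P(x) y'' + Q(x) y' + R(x) y = 0 with P(x) = 1, Q(x) = x - 2, R(x) = -x - 1, and match powers of x.
Initial conditions: a_0 = -1, a_1 = 3.
Setting the coefficient of each power of x to zero and solving order by order (substituting the coefficients already found):
  x^0: 2 a_2 - 2 a_1 - a_0 = 0  ->  2 a_2 = 2 a_1 + a_0 = 5  ->  a_2 = 5/2
  x^1: 6 a_3 - 4 a_2 - a_0 = 0  ->  6 a_3 = 4 a_2 + a_0 = 9  ->  a_3 = 3/2
  x^2: 12 a_4 - 6 a_3 + a_2 - a_1 = 0  ->  12 a_4 = 6 a_3 - a_2 + a_1 = 19/2  ->  a_4 = 19/24
  x^3: 20 a_5 - 8 a_4 + 2 a_3 - a_2 = 0  ->  20 a_5 = 8 a_4 - 2 a_3 + a_2 = 35/6  ->  a_5 = 7/24
  x^4: 30 a_6 - 10 a_5 + 3 a_4 - a_3 = 0  ->  30 a_6 = 10 a_5 - 3 a_4 + a_3 = 49/24  ->  a_6 = 49/720
Truncated series: y(x) = -1 + 3 x + (5/2) x^2 + (3/2) x^3 + (19/24) x^4 + (7/24) x^5 + (49/720) x^6 + O(x^7).

a_0 = -1; a_1 = 3; a_2 = 5/2; a_3 = 3/2; a_4 = 19/24; a_5 = 7/24; a_6 = 49/720
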